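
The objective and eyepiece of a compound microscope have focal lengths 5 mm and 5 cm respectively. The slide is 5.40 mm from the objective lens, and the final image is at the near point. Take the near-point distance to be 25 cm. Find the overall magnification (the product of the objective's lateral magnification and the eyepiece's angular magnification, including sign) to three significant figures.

Convert to cm: f_obj = 5 mm = 0.5 cm; d_o = 5.40 mm = 0.54 cm.
Objective: 1/d_i = 1/f_obj - 1/d_o = 1/0.5 - 1/0.54 = 0.14815 cm^-1, so d_i = 6.750 cm.
m_obj = -d_i/d_o = -6.750/0.54 = -12.500.
Eyepiece angular magnification (image at near point): M_eye = 1 + D/f_e = 1 + 25/5 = 6.000.
Overall M = m_obj x M_eye = (-12.500)(6.000) = -75.00.

-75.0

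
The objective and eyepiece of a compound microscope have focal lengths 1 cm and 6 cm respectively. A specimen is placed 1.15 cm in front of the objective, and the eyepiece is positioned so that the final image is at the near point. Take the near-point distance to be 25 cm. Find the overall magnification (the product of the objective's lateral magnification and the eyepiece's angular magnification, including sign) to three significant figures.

-34.4

Objective: 1/d_i = 1/f_obj - 1/d_o = 1/1 - 1/1.15 = 0.13043 cm^-1, so d_i = 7.667 cm.
m_obj = -d_i/d_o = -7.667/1.15 = -6.667.
Eyepiece angular magnification (image at near point): M_eye = 1 + D/f_e = 1 + 25/6 = 5.167.
Overall M = m_obj x M_eye = (-6.667)(5.167) = -34.44.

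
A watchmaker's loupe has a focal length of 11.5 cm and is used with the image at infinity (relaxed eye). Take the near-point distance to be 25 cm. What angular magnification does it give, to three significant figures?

2.17

M = D/f = 25/11.5 = 2.174.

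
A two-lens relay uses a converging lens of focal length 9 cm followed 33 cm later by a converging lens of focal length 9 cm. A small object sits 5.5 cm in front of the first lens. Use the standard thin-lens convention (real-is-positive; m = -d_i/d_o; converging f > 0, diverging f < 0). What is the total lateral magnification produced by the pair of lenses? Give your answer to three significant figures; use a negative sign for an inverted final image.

Applying the thin-lens equation to the first lens, 1/9 = 1/5.5 + 1/d_i1, which gives d_i1 = -14.143 cm.
Its lateral magnification is m_1 = -d_i1/d_o1 = -(-14.143)/5.5 = 2.5714.
With d_i1 < 0 the first image is virtual and lies on the object side; the object distance for lens 2 is d_o2 = 33 - (-14.143) = 47.143 cm.
Applying the thin-lens equation again with f_2 = 9 cm and d_o2 = 47.143 cm gives d_i2 = 11.124 cm.
m_2 = -(11.124)/(47.143) = -0.2360.
Total m = m_1 x m_2 = (2.5714)(-0.2360) = -0.6067.

-0.607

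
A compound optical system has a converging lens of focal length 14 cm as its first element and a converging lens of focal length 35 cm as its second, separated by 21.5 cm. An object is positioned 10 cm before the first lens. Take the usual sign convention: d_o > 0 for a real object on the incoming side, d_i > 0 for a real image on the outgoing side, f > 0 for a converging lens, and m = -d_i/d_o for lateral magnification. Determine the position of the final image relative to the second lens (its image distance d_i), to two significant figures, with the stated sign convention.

Lens 1: 1/d_i1 = 1/f_1 - 1/d_o1 = 1/14 - 1/10 = -0.02857 cm^-1, so d_i1 = -35.000 cm.
The intermediate image is virtual, 35.000 cm to the left of lens 1, so d_o2 = L - d_i1 = 21.5 - (-35.000) = 56.500 cm.
Lens 2: 1/d_i2 = 1/f_2 - 1/d_o2 = 1/35 - 1/(56.500) = 0.01087 cm^-1, so d_i2 = 91.977 cm.

92 cm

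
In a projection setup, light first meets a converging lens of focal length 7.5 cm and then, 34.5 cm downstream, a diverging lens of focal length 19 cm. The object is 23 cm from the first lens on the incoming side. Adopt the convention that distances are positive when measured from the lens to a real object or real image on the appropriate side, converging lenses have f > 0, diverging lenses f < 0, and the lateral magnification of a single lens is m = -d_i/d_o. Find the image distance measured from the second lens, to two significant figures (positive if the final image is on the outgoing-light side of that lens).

-10 cm

Lens 1: 1/d_i1 = 1/f_1 - 1/d_o1 = 1/7.5 - 1/23 = 0.08986 cm^-1, so d_i1 = 11.129 cm.
That image sits 23.371 cm in front of the second lens, so d_o2 = 23.371 cm.
Lens 2: 1/d_i2 = 1/f_2 - 1/d_o2 = 1/(-19) - 1/(23.371) = -0.09542 cm^-1, so d_i2 = -10.480 cm.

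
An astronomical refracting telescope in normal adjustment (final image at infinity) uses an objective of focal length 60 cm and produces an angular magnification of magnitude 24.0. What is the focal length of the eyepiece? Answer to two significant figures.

2.5 cm

|M| = f_obj/f_eye, so f_eye = f_obj/|M| = 60/24.0 = 2.500 cm.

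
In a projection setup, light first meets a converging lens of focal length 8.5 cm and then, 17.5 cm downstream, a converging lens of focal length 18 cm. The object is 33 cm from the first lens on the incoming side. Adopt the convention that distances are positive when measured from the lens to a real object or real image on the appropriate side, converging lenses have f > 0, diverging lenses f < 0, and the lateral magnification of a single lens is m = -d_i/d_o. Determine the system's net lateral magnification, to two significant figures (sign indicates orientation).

First lens: d_i1 = 1/(1/8.5 - 1/33) = 11.449 cm.
m_1 = -(11.449)/33 = -0.3469.
That image sits 6.051 cm in front of the second lens, so d_o2 = 6.051 cm.
Second lens: d_i2 = 1/(1/18 - 1/(6.051)) = -9.115 cm.
m_2 = -(-9.115)/(6.051) = 1.5064.
Total m = m_1 x m_2 = (-0.3469)(1.5064) = -0.5226.

-0.52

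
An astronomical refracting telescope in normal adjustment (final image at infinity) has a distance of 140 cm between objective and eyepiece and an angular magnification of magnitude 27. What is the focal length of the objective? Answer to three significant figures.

In normal adjustment the tube length equals f_obj + f_eye and |M| = f_obj/f_eye.
So f_obj = 27 f_eye and 27 f_eye + f_eye = 140 cm, giving f_eye = 140/28 = 5.000 cm and f_obj = 135.000 cm.

135 cm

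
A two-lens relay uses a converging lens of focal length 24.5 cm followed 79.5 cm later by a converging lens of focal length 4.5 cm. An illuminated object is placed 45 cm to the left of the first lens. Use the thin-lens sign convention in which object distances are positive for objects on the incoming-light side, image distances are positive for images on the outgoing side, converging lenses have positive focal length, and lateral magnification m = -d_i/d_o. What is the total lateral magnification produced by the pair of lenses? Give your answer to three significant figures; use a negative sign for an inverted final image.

0.253

Applying the thin-lens equation to the first lens, 1/24.5 = 1/45 + 1/d_i1, which gives d_i1 = 53.780 cm.
Its lateral magnification is m_1 = -d_i1/d_o1 = -(53.780)/45 = -1.1951.
Object distance for lens 2: d_o2 = 79.5 - 53.780 = 25.720 cm.
Applying the thin-lens equation again with f_2 = 4.5 cm and d_o2 = 25.720 cm gives d_i2 = 5.454 cm.
m_2 = -(5.454)/(25.720) = -0.2121.
Total m = m_1 x m_2 = (-1.1951)(-0.2121) = 0.2534.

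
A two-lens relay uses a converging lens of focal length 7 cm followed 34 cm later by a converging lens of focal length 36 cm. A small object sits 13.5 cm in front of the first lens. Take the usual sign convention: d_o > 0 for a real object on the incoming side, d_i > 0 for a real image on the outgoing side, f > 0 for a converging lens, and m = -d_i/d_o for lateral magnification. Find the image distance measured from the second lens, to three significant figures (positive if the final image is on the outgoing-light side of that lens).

-42.4 cm

First lens: d_i1 = 1/(1/7 - 1/13.5) = 14.538 cm.
The intermediate image is 14.538 cm to the right of lens 1, so d_o2 = L - d_i1 = 34 - 14.538 = 19.462 cm.
Second lens: d_i2 = 1/(1/36 - 1/(19.462)) = -42.363 cm.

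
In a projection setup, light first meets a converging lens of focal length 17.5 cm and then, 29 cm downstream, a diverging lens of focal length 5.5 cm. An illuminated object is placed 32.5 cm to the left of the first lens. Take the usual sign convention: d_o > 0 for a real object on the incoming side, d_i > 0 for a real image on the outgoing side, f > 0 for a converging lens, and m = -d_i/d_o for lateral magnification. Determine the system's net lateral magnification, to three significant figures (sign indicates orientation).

Applying the thin-lens equation to the first lens, 1/17.5 = 1/32.5 + 1/d_i1, which gives d_i1 = 37.917 cm.
Its lateral magnification is m_1 = -d_i1/d_o1 = -(37.917)/32.5 = -1.1667.
Since 37.917 cm > 29 cm, the first image lies past the second lens and serves as a virtual object: d_o2 = L - d_i1 = -8.917 cm.
Applying the thin-lens equation again with f_2 = -5.5 cm and d_o2 = -8.917 cm gives d_i2 = -14.354 cm.
m_2 = -(-14.354)/(-8.917) = -1.6098.
The system's lateral magnification is m_1 m_2 = (-1.1667)(-1.6098) = 1.8780.

1.88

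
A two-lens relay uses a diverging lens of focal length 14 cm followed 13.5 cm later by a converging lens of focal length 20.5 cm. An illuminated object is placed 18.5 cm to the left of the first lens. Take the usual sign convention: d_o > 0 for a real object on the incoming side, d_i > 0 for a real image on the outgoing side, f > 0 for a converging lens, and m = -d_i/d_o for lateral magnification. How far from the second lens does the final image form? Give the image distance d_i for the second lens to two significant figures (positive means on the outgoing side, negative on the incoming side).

450 cm

First lens: d_i1 = 1/(1/(-14) - 1/18.5) = -7.969 cm.
The intermediate image is virtual, 7.969 cm to the left of lens 1, so d_o2 = L - d_i1 = 13.5 - (-7.969) = 21.469 cm.
Second lens: d_i2 = 1/(1/20.5 - 1/(21.469)) = 454.091 cm.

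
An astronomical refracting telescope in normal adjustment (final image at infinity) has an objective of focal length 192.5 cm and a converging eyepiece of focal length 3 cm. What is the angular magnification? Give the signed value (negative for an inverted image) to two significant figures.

M = -f_obj/f_eye = -192.5/(3) = -64.167.

-64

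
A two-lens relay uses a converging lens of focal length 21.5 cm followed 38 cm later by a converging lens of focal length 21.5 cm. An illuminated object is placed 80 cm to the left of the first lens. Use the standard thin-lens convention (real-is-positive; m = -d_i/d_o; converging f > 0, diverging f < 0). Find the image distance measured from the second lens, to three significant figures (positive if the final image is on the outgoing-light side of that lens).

Applying the thin-lens equation to the first lens, 1/21.5 = 1/80 + 1/d_i1, which gives d_i1 = 29.402 cm.
Object distance for lens 2: d_o2 = 38 - 29.402 = 8.598 cm.
Applying the thin-lens equation again with f_2 = 21.5 cm and d_o2 = 8.598 cm gives d_i2 = -14.329 cm.

-14.3 cm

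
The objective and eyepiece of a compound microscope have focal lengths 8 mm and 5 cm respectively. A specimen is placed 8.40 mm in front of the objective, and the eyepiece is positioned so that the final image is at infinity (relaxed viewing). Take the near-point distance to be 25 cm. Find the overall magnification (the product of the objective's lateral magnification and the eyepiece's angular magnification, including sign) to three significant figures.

-100

Convert to cm: f_obj = 8 mm = 0.8 cm; d_o = 8.40 mm = 0.84 cm.
Objective: 1/d_i = 1/f_obj - 1/d_o = 1/0.8 - 1/0.84 = 0.05952 cm^-1, so d_i = 16.800 cm.
m_obj = -d_i/d_o = -16.800/0.84 = -20.000.
Eyepiece angular magnification (image at infinity): M_eye = D/f_e = 25/5 = 5.000.
Overall M = m_obj x M_eye = (-20.000)(5.000) = -100.00.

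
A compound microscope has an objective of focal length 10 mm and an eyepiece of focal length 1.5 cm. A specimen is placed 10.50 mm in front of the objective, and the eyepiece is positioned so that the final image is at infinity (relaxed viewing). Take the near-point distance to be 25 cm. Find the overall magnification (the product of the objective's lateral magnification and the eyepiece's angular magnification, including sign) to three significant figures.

Convert to cm: f_obj = 10 mm = 1 cm; d_o = 10.50 mm = 1.05 cm.
Objective: 1/d_i = 1/f_obj - 1/d_o = 1/1 - 1/1.05 = 0.04762 cm^-1, so d_i = 21.000 cm.
m_obj = -d_i/d_o = -21.000/1.05 = -20.000.
Eyepiece angular magnification (image at infinity): M_eye = D/f_e = 25/1.5 = 16.667.
Overall M = m_obj x M_eye = (-20.000)(16.667) = -333.33.

-333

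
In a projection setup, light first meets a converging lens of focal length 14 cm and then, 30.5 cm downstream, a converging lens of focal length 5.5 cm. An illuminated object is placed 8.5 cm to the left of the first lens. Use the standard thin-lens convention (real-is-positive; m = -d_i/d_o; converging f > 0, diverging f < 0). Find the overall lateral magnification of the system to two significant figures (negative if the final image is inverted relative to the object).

-0.30

First lens: d_i1 = 1/(1/14 - 1/8.5) = -21.636 cm.
m_1 = -(-21.636)/8.5 = 2.5455.
With d_i1 < 0 the first image is virtual and lies on the object side; the object distance for lens 2 is d_o2 = 30.5 - (-21.636) = 52.136 cm.
Second lens: d_i2 = 1/(1/5.5 - 1/(52.136)) = 6.149 cm.
m_2 = -(6.149)/(52.136) = -0.1179.
Total m = m_1 x m_2 = (2.5455)(-0.1179) = -0.3002.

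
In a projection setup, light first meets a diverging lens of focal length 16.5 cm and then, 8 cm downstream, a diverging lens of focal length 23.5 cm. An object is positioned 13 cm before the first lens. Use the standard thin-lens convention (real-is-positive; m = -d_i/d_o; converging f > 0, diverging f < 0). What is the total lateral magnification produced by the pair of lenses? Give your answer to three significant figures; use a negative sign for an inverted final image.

0.339

First lens: d_i1 = 1/(1/(-16.5) - 1/13) = -7.271 cm.
m_1 = -(-7.271)/13 = 0.5593.
With d_i1 < 0 the first image is virtual and lies on the object side; the object distance for lens 2 is d_o2 = 8 - (-7.271) = 15.271 cm.
Second lens: d_i2 = 1/(1/(-23.5) - 1/(15.271)) = -9.256 cm.
m_2 = -(-9.256)/(15.271) = 0.6061.
Overall magnification: m = m_1 m_2 = 0.3390.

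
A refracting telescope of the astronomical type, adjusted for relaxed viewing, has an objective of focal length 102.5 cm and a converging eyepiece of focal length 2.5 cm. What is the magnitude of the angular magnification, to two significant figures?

41

|M| = f_obj/|f_eye| = 102.5/2.5 = 41.000.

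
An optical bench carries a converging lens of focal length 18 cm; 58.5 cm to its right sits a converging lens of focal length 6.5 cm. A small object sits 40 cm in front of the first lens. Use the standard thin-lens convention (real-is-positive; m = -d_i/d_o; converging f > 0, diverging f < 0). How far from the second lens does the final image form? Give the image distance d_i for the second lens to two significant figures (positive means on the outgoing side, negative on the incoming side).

First lens: d_i1 = 1/(1/18 - 1/40) = 32.727 cm.
The intermediate image is 32.727 cm to the right of lens 1, so d_o2 = L - d_i1 = 58.5 - 32.727 = 25.773 cm.
Second lens: d_i2 = 1/(1/6.5 - 1/(25.773)) = 8.692 cm.

8.7 cm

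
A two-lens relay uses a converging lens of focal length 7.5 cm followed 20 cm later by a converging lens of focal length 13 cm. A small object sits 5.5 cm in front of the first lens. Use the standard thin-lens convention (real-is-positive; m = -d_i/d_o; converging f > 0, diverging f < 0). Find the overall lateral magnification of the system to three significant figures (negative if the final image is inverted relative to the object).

Lens 1: 1/d_i1 = 1/f_1 - 1/d_o1 = 1/7.5 - 1/5.5 = -0.04848 cm^-1, so d_i1 = -20.625 cm.
m_1 = -(-20.625)/5.5 = 3.7500.
The intermediate image is virtual, 20.625 cm to the left of lens 1, so d_o2 = L - d_i1 = 20 - (-20.625) = 40.625 cm.
Lens 2: 1/d_i2 = 1/f_2 - 1/d_o2 = 1/13 - 1/(40.625) = 0.05231 cm^-1, so d_i2 = 19.118 cm.
m_2 = -(19.118)/(40.625) = -0.4706.
Total m = m_1 x m_2 = (3.7500)(-0.4706) = -1.7647.

-1.76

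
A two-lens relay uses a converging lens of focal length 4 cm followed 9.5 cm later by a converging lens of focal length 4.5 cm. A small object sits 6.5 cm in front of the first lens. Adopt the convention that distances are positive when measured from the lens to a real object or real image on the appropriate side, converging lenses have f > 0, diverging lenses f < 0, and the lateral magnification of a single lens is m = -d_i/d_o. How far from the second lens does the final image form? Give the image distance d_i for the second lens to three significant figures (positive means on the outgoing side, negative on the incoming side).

0.750 cm

Applying the thin-lens equation to the first lens, 1/4 = 1/6.5 + 1/d_i1, which gives d_i1 = 10.400 cm.
This image would form 10.400 cm past lens 1, i.e. 0.900 cm beyond lens 2, so it is a virtual object for lens 2: d_o2 = 9.5 - 10.400 = -0.900 cm.
Applying the thin-lens equation again with f_2 = 4.5 cm and d_o2 = -0.900 cm gives d_i2 = 0.750 cm.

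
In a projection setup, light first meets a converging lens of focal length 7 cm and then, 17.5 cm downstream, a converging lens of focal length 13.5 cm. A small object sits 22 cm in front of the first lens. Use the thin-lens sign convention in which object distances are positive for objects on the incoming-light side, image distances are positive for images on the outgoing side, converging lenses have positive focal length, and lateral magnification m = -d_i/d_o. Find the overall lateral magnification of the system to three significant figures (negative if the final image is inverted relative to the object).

-1.01

Applying the thin-lens equation to the first lens, 1/7 = 1/22 + 1/d_i1, which gives d_i1 = 10.267 cm.
Its lateral magnification is m_1 = -d_i1/d_o1 = -(10.267)/22 = -0.4667.
The intermediate image is 10.267 cm to the right of lens 1, so d_o2 = L - d_i1 = 17.5 - 10.267 = 7.233 cm.
Applying the thin-lens equation again with f_2 = 13.5 cm and d_o2 = 7.233 cm gives d_i2 = -15.582 cm.
m_2 = -(-15.582)/(7.233) = 2.1543.
The system's lateral magnification is m_1 m_2 = (-0.4667)(2.1543) = -1.0053.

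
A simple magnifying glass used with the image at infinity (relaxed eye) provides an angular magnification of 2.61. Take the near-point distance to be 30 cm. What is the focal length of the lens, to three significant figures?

11.5 cm

For the image at infinity, M = D/f.
f = D/M = 30/2.61 = 11.494 cm.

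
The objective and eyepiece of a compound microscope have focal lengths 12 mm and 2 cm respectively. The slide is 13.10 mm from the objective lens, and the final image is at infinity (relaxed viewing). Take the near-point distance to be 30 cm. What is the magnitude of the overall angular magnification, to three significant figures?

164

Convert to cm: f_obj = 12 mm = 1.2 cm; d_o = 13.10 mm = 1.31 cm.
Objective: 1/d_i = 1/f_obj - 1/d_o = 1/1.2 - 1/1.31 = 0.06997 cm^-1, so d_i = 14.291 cm.
m_obj = -d_i/d_o = -14.291/1.31 = -10.909.
Eyepiece angular magnification (image at infinity): M_eye = D/f_e = 30/2 = 15.000.
Overall M = m_obj x M_eye = (-10.909)(15.000) = -163.64.
|M| = 163.64.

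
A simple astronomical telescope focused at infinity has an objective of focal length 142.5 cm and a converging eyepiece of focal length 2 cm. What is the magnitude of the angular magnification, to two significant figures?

|M| = f_obj/|f_eye| = 142.5/2 = 71.250.

71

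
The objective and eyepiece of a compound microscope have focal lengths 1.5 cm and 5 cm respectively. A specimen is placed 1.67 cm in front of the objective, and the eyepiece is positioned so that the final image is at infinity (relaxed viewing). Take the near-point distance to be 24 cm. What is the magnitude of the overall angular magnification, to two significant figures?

42

Objective: 1/d_i = 1/f_obj - 1/d_o = 1/1.5 - 1/1.67 = 0.06786 cm^-1, so d_i = 14.735 cm.
m_obj = -d_i/d_o = -14.735/1.67 = -8.824.
Eyepiece angular magnification (image at infinity): M_eye = D/f_e = 24/5 = 4.800.
Overall M = m_obj x M_eye = (-8.824)(4.800) = -42.35.
|M| = 42.35.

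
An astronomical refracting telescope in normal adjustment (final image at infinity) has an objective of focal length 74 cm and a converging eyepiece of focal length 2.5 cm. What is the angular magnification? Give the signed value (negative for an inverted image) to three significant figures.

M = -f_obj/f_eye = -74/(2.5) = -29.600.

-29.6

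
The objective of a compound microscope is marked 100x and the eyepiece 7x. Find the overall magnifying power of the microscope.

700

The overall magnification of a compound microscope is the product of the objective and eyepiece magnifications:
M = M_obj x M_eye = 100 x 7 = 700.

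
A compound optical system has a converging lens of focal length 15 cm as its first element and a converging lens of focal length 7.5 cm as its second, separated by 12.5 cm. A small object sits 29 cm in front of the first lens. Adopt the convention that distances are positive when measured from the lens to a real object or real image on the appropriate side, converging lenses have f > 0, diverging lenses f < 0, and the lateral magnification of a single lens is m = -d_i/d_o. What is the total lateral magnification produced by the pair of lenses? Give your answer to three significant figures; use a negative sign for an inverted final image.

-0.308

Applying the thin-lens equation to the first lens, 1/15 = 1/29 + 1/d_i1, which gives d_i1 = 31.071 cm.
Its lateral magnification is m_1 = -d_i1/d_o1 = -(31.071)/29 = -1.0714.
This image would form 31.071 cm past lens 1, i.e. 18.571 cm beyond lens 2, so it is a virtual object for lens 2: d_o2 = 12.5 - 31.071 = -18.571 cm.
Applying the thin-lens equation again with f_2 = 7.5 cm and d_o2 = -18.571 cm gives d_i2 = 5.342 cm.
m_2 = -(5.342)/(-18.571) = 0.2877.
Total m = m_1 x m_2 = (-1.0714)(0.2877) = -0.3082.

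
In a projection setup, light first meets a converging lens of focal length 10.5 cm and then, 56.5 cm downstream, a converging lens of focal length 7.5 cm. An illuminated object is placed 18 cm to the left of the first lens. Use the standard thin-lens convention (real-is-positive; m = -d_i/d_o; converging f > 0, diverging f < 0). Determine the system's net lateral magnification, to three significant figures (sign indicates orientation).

Lens 1: 1/d_i1 = 1/f_1 - 1/d_o1 = 1/10.5 - 1/18 = 0.03968 cm^-1, so d_i1 = 25.200 cm.
m_1 = -(25.200)/18 = -1.4000.
That image sits 31.300 cm in front of the second lens, so d_o2 = 31.300 cm.
Lens 2: 1/d_i2 = 1/f_2 - 1/d_o2 = 1/7.5 - 1/(31.300) = 0.10138 cm^-1, so d_i2 = 9.863 cm.
m_2 = -(9.863)/(31.300) = -0.3151.
Total m = m_1 x m_2 = (-1.4000)(-0.3151) = 0.4412.

0.441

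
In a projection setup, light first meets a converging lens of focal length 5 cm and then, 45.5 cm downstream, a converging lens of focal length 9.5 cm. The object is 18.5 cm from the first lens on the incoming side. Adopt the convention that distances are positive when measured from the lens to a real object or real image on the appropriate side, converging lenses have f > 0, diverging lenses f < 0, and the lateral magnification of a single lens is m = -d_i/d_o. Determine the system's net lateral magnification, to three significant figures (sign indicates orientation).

Applying the thin-lens equation to the first lens, 1/5 = 1/18.5 + 1/d_i1, which gives d_i1 = 6.852 cm.
Its lateral magnification is m_1 = -d_i1/d_o1 = -(6.852)/18.5 = -0.3704.
The intermediate image is 6.852 cm to the right of lens 1, so d_o2 = L - d_i1 = 45.5 - 6.852 = 38.648 cm.
Applying the thin-lens equation again with f_2 = 9.5 cm and d_o2 = 38.648 cm gives d_i2 = 12.596 cm.
m_2 = -(12.596)/(38.648) = -0.3259.
Overall magnification: m = m_1 m_2 = 0.1207.

0.121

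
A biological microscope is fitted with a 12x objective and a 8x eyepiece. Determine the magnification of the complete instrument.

96

The overall magnification of a compound microscope is the product of the objective and eyepiece magnifications:
M = M_obj x M_eye = 12 x 8 = 96.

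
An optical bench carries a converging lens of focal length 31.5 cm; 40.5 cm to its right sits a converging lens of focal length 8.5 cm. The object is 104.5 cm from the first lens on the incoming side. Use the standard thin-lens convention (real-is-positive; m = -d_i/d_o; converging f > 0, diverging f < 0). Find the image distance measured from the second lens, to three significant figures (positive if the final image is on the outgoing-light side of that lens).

Applying the thin-lens equation to the first lens, 1/31.5 = 1/104.5 + 1/d_i1, which gives d_i1 = 45.092 cm.
This image would form 45.092 cm past lens 1, i.e. 4.592 cm beyond lens 2, so it is a virtual object for lens 2: d_o2 = 40.5 - 45.092 = -4.592 cm.
Applying the thin-lens equation again with f_2 = 8.5 cm and d_o2 = -4.592 cm gives d_i2 = 2.982 cm.

2.98 cm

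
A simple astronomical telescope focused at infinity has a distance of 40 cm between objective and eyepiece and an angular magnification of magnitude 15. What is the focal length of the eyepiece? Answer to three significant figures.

In normal adjustment the tube length equals f_obj + f_eye and |M| = f_obj/f_eye.
So f_obj = 15 f_eye and 15 f_eye + f_eye = 40 cm, giving f_eye = 40/16 = 2.500 cm and f_obj = 37.500 cm.

2.50 cm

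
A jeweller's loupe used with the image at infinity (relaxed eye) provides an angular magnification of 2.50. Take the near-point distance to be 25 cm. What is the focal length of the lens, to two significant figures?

10 cm

For the image at infinity, M = D/f.
f = D/M = 25/2.5 = 10.000 cm.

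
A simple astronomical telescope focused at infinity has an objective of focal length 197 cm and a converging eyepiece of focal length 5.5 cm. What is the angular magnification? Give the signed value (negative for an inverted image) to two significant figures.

-36

M = -f_obj/f_eye = -197/(5.5) = -35.818.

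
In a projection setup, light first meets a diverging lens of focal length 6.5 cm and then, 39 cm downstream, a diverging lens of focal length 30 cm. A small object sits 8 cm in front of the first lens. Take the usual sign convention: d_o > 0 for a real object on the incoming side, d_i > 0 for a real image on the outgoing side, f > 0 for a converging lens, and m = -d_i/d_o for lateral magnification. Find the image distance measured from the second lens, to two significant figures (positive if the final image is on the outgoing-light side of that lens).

Applying the thin-lens equation to the first lens, 1/(-6.5) = 1/8 + 1/d_i1, which gives d_i1 = -3.586 cm.
With d_i1 < 0 the first image is virtual and lies on the object side; the object distance for lens 2 is d_o2 = 39 - (-3.586) = 42.586 cm.
Applying the thin-lens equation again with f_2 = -30 cm and d_o2 = 42.586 cm gives d_i2 = -17.601 cm.

-18 cm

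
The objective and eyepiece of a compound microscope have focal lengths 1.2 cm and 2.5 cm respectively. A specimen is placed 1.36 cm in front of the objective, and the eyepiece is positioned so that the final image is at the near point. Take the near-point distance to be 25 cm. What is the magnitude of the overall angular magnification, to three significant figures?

Objective: 1/d_i = 1/f_obj - 1/d_o = 1/1.2 - 1/1.36 = 0.09804 cm^-1, so d_i = 10.200 cm.
m_obj = -d_i/d_o = -10.200/1.36 = -7.500.
Eyepiece angular magnification (image at near point): M_eye = 1 + D/f_e = 1 + 25/2.5 = 11.000.
Overall M = m_obj x M_eye = (-7.500)(11.000) = -82.50.
|M| = 82.50.

82.5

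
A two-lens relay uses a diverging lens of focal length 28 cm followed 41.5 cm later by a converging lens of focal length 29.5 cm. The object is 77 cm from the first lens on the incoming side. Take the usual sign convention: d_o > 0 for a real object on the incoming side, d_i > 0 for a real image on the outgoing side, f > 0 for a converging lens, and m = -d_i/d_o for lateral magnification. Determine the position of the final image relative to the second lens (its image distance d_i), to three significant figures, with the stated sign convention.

Lens 1: 1/d_i1 = 1/f_1 - 1/d_o1 = 1/(-28) - 1/77 = -0.04870 cm^-1, so d_i1 = -20.533 cm.
With d_i1 < 0 the first image is virtual and lies on the object side; the object distance for lens 2 is d_o2 = 41.5 - (-20.533) = 62.033 cm.
Lens 2: 1/d_i2 = 1/f_2 - 1/d_o2 = 1/29.5 - 1/(62.033) = 0.01778 cm^-1, so d_i2 = 56.249 cm.

56.2 cm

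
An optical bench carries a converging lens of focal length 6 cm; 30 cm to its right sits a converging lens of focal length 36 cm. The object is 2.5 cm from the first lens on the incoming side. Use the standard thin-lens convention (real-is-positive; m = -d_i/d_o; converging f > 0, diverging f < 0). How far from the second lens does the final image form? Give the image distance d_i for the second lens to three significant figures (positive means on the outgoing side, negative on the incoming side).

-720 cm

Applying the thin-lens equation to the first lens, 1/6 = 1/2.5 + 1/d_i1, which gives d_i1 = -4.286 cm.
With d_i1 < 0 the first image is virtual and lies on the object side; the object distance for lens 2 is d_o2 = 30 - (-4.286) = 34.286 cm.
Applying the thin-lens equation again with f_2 = 36 cm and d_o2 = 34.286 cm gives d_i2 = -720.000 cm.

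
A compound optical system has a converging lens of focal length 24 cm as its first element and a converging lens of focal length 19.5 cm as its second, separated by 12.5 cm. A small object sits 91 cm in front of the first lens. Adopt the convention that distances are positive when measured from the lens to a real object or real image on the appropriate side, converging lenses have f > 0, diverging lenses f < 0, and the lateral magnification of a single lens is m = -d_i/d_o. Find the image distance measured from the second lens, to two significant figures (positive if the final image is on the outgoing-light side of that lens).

9.9 cm

Lens 1: 1/d_i1 = 1/f_1 - 1/d_o1 = 1/24 - 1/91 = 0.03068 cm^-1, so d_i1 = 32.597 cm.
Since 32.597 cm > 12.5 cm, the first image lies past the second lens and serves as a virtual object: d_o2 = L - d_i1 = -20.097 cm.
Lens 2: 1/d_i2 = 1/f_2 - 1/d_o2 = 1/19.5 - 1/(-20.097) = 0.10104 cm^-1, so d_i2 = 9.897 cm.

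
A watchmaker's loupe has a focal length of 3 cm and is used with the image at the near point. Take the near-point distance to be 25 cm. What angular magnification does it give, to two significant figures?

9.3

M = 1 + D/f = 1 + 25/3 = 9.333.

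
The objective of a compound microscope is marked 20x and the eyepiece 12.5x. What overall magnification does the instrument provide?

The overall magnification of a compound microscope is the product of the objective and eyepiece magnifications:
M = M_obj x M_eye = 20 x 12.5 = 250.

250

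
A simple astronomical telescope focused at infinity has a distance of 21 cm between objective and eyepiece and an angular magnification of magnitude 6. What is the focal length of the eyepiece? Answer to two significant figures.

In normal adjustment the tube length equals f_obj + f_eye and |M| = f_obj/f_eye.
So f_obj = 6 f_eye and 6 f_eye + f_eye = 21 cm, giving f_eye = 21/7 = 3.000 cm and f_obj = 18.000 cm.

3.0 cm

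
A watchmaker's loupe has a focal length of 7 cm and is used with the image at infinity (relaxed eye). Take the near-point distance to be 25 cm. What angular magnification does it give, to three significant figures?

3.57

M = D/f = 25/7 = 3.571.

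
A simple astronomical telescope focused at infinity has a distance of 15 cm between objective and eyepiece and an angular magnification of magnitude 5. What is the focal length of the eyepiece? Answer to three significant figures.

2.50 cm

In normal adjustment the tube length equals f_obj + f_eye and |M| = f_obj/f_eye.
So f_obj = 5 f_eye and 5 f_eye + f_eye = 15 cm, giving f_eye = 15/6 = 2.500 cm and f_obj = 12.500 cm.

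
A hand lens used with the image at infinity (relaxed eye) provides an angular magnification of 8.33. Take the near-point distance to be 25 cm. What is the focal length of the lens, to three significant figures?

For the image at infinity, M = D/f.
f = D/M = 25/8.33 = 3.001 cm.

3.00 cm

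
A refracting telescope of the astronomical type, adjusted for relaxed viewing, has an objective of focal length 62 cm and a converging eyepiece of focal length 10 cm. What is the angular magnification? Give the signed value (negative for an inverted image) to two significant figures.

M = -f_obj/f_eye = -62/(10) = -6.200.

-6.2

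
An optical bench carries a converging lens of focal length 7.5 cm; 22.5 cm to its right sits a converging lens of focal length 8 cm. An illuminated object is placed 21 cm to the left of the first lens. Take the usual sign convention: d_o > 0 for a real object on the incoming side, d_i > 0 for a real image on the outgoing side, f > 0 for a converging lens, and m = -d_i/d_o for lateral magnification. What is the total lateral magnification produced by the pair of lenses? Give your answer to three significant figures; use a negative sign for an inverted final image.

Applying the thin-lens equation to the first lens, 1/7.5 = 1/21 + 1/d_i1, which gives d_i1 = 11.667 cm.
Its lateral magnification is m_1 = -d_i1/d_o1 = -(11.667)/21 = -0.5556.
That image sits 10.833 cm in front of the second lens, so d_o2 = 10.833 cm.
Applying the thin-lens equation again with f_2 = 8 cm and d_o2 = 10.833 cm gives d_i2 = 30.588 cm.
m_2 = -(30.588)/(10.833) = -2.8235.
Total m = m_1 x m_2 = (-0.5556)(-2.8235) = 1.5686.

1.57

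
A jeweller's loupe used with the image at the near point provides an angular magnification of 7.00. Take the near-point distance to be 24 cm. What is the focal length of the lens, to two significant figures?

4.0 cm

For the image at the near point, M = 1 + D/f.
f = D/(M - 1) = 24/(7.0 - 1) = 4.000 cm.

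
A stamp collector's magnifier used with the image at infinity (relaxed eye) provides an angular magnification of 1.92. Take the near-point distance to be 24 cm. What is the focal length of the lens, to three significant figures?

12.5 cm

For the image at infinity, M = D/f.
f = D/M = 24/1.92 = 12.500 cm.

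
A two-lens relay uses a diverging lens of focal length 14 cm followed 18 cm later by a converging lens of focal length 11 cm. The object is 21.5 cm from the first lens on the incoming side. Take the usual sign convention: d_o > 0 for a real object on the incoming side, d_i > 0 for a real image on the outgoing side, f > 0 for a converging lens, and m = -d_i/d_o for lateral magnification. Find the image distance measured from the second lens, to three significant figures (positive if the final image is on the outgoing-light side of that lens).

Lens 1: 1/d_i1 = 1/f_1 - 1/d_o1 = 1/(-14) - 1/21.5 = -0.11794 cm^-1, so d_i1 = -8.479 cm.
The intermediate image is virtual, 8.479 cm to the left of lens 1, so d_o2 = L - d_i1 = 18 - (-8.479) = 26.479 cm.
Lens 2: 1/d_i2 = 1/f_2 - 1/d_o2 = 1/11 - 1/(26.479) = 0.05314 cm^-1, so d_i2 = 18.817 cm.

18.8 cm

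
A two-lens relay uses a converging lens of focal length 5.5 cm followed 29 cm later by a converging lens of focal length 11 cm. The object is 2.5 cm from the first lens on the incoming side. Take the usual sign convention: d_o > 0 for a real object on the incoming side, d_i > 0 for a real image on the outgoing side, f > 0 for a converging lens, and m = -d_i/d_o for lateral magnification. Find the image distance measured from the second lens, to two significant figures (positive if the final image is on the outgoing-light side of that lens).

16 cm

First lens: d_i1 = 1/(1/5.5 - 1/2.5) = -4.583 cm.
The intermediate image is virtual, 4.583 cm to the left of lens 1, so d_o2 = L - d_i1 = 29 - (-4.583) = 33.583 cm.
Second lens: d_i2 = 1/(1/11 - 1/(33.583)) = 16.358 cm.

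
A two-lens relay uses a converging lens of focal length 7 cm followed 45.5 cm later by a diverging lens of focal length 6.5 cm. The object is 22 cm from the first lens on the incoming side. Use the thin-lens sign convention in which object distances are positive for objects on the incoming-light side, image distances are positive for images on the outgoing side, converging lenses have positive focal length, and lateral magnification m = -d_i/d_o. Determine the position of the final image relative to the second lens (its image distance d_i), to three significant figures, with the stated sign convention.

Applying the thin-lens equation to the first lens, 1/7 = 1/22 + 1/d_i1, which gives d_i1 = 10.267 cm.
That image sits 35.233 cm in front of the second lens, so d_o2 = 35.233 cm.
Applying the thin-lens equation again with f_2 = -6.5 cm and d_o2 = 35.233 cm gives d_i2 = -5.488 cm.

-5.49 cm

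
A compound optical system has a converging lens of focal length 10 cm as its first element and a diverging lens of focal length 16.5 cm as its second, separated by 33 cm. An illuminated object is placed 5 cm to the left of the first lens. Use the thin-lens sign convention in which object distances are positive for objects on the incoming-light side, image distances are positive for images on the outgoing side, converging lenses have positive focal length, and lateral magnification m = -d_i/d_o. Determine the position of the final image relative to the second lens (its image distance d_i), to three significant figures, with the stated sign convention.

-11.9 cm

First lens: d_i1 = 1/(1/10 - 1/5) = -10.000 cm.
With d_i1 < 0 the first image is virtual and lies on the object side; the object distance for lens 2 is d_o2 = 33 - (-10.000) = 43.000 cm.
Second lens: d_i2 = 1/(1/(-16.5) - 1/(43.000)) = -11.924 cm.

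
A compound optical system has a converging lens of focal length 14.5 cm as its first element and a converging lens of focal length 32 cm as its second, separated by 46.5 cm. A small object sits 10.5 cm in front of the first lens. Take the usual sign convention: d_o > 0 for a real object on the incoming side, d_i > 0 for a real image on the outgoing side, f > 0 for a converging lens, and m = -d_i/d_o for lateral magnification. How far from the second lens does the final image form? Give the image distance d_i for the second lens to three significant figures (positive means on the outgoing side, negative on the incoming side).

Lens 1: 1/d_i1 = 1/f_1 - 1/d_o1 = 1/14.5 - 1/10.5 = -0.02627 cm^-1, so d_i1 = -38.063 cm.
With d_i1 < 0 the first image is virtual and lies on the object side; the object distance for lens 2 is d_o2 = 46.5 - (-38.063) = 84.562 cm.
Lens 2: 1/d_i2 = 1/f_2 - 1/d_o2 = 1/32 - 1/(84.562) = 0.01942 cm^-1, so d_i2 = 51.482 cm.

51.5 cm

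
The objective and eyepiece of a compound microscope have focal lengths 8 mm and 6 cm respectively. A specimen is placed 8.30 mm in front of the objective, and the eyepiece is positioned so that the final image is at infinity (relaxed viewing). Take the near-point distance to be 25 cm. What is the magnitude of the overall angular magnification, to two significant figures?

110

Convert to cm: f_obj = 8 mm = 0.8 cm; d_o = 8.30 mm = 0.83 cm.
Objective: 1/d_i = 1/f_obj - 1/d_o = 1/0.8 - 1/0.83 = 0.04518 cm^-1, so d_i = 22.133 cm.
m_obj = -d_i/d_o = -22.133/0.83 = -26.667.
Eyepiece angular magnification (image at infinity): M_eye = D/f_e = 25/6 = 4.167.
Overall M = m_obj x M_eye = (-26.667)(4.167) = -111.11.
|M| = 111.11.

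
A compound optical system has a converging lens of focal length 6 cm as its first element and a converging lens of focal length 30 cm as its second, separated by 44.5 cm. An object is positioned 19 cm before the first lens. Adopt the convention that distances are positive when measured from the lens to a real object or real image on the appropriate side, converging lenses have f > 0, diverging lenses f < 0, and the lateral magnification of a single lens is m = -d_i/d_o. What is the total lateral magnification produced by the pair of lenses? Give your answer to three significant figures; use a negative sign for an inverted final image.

Lens 1: 1/d_i1 = 1/f_1 - 1/d_o1 = 1/6 - 1/19 = 0.11404 cm^-1, so d_i1 = 8.769 cm.
m_1 = -(8.769)/19 = -0.4615.
The intermediate image is 8.769 cm to the right of lens 1, so d_o2 = L - d_i1 = 44.5 - 8.769 = 35.731 cm.
Lens 2: 1/d_i2 = 1/f_2 - 1/d_o2 = 1/30 - 1/(35.731) = 0.00535 cm^-1, so d_i2 = 187.047 cm.
m_2 = -(187.047)/(35.731) = -5.2349.
Total m = m_1 x m_2 = (-0.4615)(-5.2349) = 2.4161.

2.42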